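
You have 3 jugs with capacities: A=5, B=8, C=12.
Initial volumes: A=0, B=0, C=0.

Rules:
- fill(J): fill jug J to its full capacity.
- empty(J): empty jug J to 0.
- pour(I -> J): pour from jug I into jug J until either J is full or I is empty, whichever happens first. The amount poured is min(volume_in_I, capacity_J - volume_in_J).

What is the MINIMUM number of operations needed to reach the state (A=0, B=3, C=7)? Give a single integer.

Answer: 6

Derivation:
BFS from (A=0, B=0, C=0). One shortest path:
  1. fill(B) -> (A=0 B=8 C=0)
  2. fill(C) -> (A=0 B=8 C=12)
  3. pour(B -> A) -> (A=5 B=3 C=12)
  4. empty(A) -> (A=0 B=3 C=12)
  5. pour(C -> A) -> (A=5 B=3 C=7)
  6. empty(A) -> (A=0 B=3 C=7)
Reached target in 6 moves.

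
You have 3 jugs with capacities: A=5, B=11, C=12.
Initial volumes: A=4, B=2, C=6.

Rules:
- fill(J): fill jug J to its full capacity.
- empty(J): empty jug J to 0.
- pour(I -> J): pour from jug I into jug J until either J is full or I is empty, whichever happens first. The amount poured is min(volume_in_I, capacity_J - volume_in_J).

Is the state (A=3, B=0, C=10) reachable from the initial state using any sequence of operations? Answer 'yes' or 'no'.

BFS from (A=4, B=2, C=6):
  1. fill(A) -> (A=5 B=2 C=6)
  2. pour(C -> B) -> (A=5 B=8 C=0)
  3. pour(A -> C) -> (A=0 B=8 C=5)
  4. pour(B -> A) -> (A=5 B=3 C=5)
  5. pour(A -> C) -> (A=0 B=3 C=10)
  6. pour(B -> A) -> (A=3 B=0 C=10)
Target reached → yes.

Answer: yes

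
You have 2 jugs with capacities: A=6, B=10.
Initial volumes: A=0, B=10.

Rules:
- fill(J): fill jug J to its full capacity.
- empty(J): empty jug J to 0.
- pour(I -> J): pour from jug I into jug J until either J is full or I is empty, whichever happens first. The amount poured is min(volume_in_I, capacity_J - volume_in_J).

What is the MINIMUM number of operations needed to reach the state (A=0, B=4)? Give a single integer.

BFS from (A=0, B=10). One shortest path:
  1. pour(B -> A) -> (A=6 B=4)
  2. empty(A) -> (A=0 B=4)
Reached target in 2 moves.

Answer: 2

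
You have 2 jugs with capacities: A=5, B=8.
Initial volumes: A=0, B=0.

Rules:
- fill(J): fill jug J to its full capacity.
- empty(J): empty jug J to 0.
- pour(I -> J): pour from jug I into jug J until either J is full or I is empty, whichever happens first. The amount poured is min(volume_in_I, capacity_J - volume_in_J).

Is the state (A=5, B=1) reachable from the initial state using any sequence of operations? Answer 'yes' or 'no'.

Answer: yes

Derivation:
BFS from (A=0, B=0):
  1. fill(B) -> (A=0 B=8)
  2. pour(B -> A) -> (A=5 B=3)
  3. empty(A) -> (A=0 B=3)
  4. pour(B -> A) -> (A=3 B=0)
  5. fill(B) -> (A=3 B=8)
  6. pour(B -> A) -> (A=5 B=6)
  7. empty(A) -> (A=0 B=6)
  8. pour(B -> A) -> (A=5 B=1)
Target reached → yes.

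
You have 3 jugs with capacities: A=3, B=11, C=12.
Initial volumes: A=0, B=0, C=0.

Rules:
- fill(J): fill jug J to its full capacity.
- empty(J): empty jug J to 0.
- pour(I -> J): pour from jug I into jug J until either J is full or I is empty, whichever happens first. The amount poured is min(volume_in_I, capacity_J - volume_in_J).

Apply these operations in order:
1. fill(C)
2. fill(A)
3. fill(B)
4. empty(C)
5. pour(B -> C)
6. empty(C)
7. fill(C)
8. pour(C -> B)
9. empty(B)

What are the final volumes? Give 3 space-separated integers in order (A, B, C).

Answer: 3 0 1

Derivation:
Step 1: fill(C) -> (A=0 B=0 C=12)
Step 2: fill(A) -> (A=3 B=0 C=12)
Step 3: fill(B) -> (A=3 B=11 C=12)
Step 4: empty(C) -> (A=3 B=11 C=0)
Step 5: pour(B -> C) -> (A=3 B=0 C=11)
Step 6: empty(C) -> (A=3 B=0 C=0)
Step 7: fill(C) -> (A=3 B=0 C=12)
Step 8: pour(C -> B) -> (A=3 B=11 C=1)
Step 9: empty(B) -> (A=3 B=0 C=1)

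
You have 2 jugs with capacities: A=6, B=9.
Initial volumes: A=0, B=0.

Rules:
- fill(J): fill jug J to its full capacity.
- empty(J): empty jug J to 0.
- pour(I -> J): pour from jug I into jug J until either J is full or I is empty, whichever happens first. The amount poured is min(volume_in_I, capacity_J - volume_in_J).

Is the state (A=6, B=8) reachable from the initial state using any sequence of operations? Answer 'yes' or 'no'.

Answer: no

Derivation:
BFS explored all 10 reachable states.
Reachable set includes: (0,0), (0,3), (0,6), (0,9), (3,0), (3,9), (6,0), (6,3), (6,6), (6,9)
Target (A=6, B=8) not in reachable set → no.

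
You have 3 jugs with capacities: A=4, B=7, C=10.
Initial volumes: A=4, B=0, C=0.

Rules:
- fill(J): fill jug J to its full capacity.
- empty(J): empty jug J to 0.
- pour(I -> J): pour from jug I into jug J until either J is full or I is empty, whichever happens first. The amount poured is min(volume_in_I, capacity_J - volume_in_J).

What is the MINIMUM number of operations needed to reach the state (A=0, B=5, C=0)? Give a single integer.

BFS from (A=4, B=0, C=0). One shortest path:
  1. fill(B) -> (A=4 B=7 C=0)
  2. pour(A -> C) -> (A=0 B=7 C=4)
  3. fill(A) -> (A=4 B=7 C=4)
  4. pour(A -> C) -> (A=0 B=7 C=8)
  5. pour(B -> C) -> (A=0 B=5 C=10)
  6. empty(C) -> (A=0 B=5 C=0)
Reached target in 6 moves.

Answer: 6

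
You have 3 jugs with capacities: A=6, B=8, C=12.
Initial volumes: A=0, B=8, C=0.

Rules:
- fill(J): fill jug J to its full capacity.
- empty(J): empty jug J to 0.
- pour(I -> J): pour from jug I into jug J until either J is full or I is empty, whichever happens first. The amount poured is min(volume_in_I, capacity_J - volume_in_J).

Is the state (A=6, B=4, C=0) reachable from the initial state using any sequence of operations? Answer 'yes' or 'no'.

Answer: yes

Derivation:
BFS from (A=0, B=8, C=0):
  1. fill(A) -> (A=6 B=8 C=0)
  2. pour(B -> C) -> (A=6 B=0 C=8)
  3. fill(B) -> (A=6 B=8 C=8)
  4. pour(B -> C) -> (A=6 B=4 C=12)
  5. empty(C) -> (A=6 B=4 C=0)
Target reached → yes.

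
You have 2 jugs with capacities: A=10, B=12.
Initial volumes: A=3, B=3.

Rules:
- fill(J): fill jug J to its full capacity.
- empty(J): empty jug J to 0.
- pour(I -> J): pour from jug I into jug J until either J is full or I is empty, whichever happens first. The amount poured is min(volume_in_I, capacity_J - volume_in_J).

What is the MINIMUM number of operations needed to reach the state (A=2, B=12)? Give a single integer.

BFS from (A=3, B=3). One shortest path:
  1. empty(A) -> (A=0 B=3)
  2. fill(B) -> (A=0 B=12)
  3. pour(B -> A) -> (A=10 B=2)
  4. empty(A) -> (A=0 B=2)
  5. pour(B -> A) -> (A=2 B=0)
  6. fill(B) -> (A=2 B=12)
Reached target in 6 moves.

Answer: 6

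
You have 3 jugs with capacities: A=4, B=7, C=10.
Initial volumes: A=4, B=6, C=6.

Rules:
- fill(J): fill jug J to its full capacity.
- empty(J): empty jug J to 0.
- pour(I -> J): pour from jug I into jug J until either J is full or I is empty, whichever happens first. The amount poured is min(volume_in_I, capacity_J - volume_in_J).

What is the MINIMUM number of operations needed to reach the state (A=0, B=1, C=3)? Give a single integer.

Answer: 7

Derivation:
BFS from (A=4, B=6, C=6). One shortest path:
  1. fill(B) -> (A=4 B=7 C=6)
  2. empty(C) -> (A=4 B=7 C=0)
  3. pour(B -> C) -> (A=4 B=0 C=7)
  4. pour(A -> C) -> (A=1 B=0 C=10)
  5. pour(C -> B) -> (A=1 B=7 C=3)
  6. empty(B) -> (A=1 B=0 C=3)
  7. pour(A -> B) -> (A=0 B=1 C=3)
Reached target in 7 moves.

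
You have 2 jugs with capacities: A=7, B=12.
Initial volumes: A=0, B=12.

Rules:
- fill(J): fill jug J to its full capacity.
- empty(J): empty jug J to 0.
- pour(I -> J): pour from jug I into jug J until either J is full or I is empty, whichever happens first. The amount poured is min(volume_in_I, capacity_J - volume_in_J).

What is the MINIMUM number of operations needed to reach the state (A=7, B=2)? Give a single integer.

Answer: 8

Derivation:
BFS from (A=0, B=12). One shortest path:
  1. fill(A) -> (A=7 B=12)
  2. empty(B) -> (A=7 B=0)
  3. pour(A -> B) -> (A=0 B=7)
  4. fill(A) -> (A=7 B=7)
  5. pour(A -> B) -> (A=2 B=12)
  6. empty(B) -> (A=2 B=0)
  7. pour(A -> B) -> (A=0 B=2)
  8. fill(A) -> (A=7 B=2)
Reached target in 8 moves.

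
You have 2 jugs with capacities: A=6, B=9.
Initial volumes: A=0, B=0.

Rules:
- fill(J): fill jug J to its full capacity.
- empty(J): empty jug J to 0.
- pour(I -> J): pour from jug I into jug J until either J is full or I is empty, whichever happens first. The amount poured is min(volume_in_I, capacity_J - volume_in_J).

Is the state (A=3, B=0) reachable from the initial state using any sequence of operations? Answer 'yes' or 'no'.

Answer: yes

Derivation:
BFS from (A=0, B=0):
  1. fill(B) -> (A=0 B=9)
  2. pour(B -> A) -> (A=6 B=3)
  3. empty(A) -> (A=0 B=3)
  4. pour(B -> A) -> (A=3 B=0)
Target reached → yes.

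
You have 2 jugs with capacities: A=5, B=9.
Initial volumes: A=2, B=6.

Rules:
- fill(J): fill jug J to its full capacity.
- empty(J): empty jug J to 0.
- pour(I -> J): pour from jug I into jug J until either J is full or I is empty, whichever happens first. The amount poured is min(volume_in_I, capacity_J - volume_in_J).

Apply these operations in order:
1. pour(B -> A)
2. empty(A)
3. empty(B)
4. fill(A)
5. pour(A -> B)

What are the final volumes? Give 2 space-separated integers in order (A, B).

Step 1: pour(B -> A) -> (A=5 B=3)
Step 2: empty(A) -> (A=0 B=3)
Step 3: empty(B) -> (A=0 B=0)
Step 4: fill(A) -> (A=5 B=0)
Step 5: pour(A -> B) -> (A=0 B=5)

Answer: 0 5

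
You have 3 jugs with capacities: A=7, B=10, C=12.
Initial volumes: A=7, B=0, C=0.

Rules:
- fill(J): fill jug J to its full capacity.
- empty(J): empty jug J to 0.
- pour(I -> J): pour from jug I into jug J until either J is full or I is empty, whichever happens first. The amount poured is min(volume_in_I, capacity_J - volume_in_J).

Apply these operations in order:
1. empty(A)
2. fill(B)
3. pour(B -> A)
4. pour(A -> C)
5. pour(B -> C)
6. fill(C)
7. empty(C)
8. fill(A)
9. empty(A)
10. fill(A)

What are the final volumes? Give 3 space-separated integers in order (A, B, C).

Step 1: empty(A) -> (A=0 B=0 C=0)
Step 2: fill(B) -> (A=0 B=10 C=0)
Step 3: pour(B -> A) -> (A=7 B=3 C=0)
Step 4: pour(A -> C) -> (A=0 B=3 C=7)
Step 5: pour(B -> C) -> (A=0 B=0 C=10)
Step 6: fill(C) -> (A=0 B=0 C=12)
Step 7: empty(C) -> (A=0 B=0 C=0)
Step 8: fill(A) -> (A=7 B=0 C=0)
Step 9: empty(A) -> (A=0 B=0 C=0)
Step 10: fill(A) -> (A=7 B=0 C=0)

Answer: 7 0 0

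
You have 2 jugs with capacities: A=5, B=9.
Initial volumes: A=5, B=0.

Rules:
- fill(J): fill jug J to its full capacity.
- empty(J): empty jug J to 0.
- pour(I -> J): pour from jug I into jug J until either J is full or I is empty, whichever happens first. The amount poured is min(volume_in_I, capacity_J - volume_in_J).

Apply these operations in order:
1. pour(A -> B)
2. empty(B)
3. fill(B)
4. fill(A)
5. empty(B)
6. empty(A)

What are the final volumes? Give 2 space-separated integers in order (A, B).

Step 1: pour(A -> B) -> (A=0 B=5)
Step 2: empty(B) -> (A=0 B=0)
Step 3: fill(B) -> (A=0 B=9)
Step 4: fill(A) -> (A=5 B=9)
Step 5: empty(B) -> (A=5 B=0)
Step 6: empty(A) -> (A=0 B=0)

Answer: 0 0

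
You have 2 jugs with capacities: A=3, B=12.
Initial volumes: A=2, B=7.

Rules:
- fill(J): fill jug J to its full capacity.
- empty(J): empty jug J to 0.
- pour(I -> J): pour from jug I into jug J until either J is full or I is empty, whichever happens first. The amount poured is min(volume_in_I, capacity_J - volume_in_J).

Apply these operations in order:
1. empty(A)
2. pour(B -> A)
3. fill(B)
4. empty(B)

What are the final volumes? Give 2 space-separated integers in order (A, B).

Step 1: empty(A) -> (A=0 B=7)
Step 2: pour(B -> A) -> (A=3 B=4)
Step 3: fill(B) -> (A=3 B=12)
Step 4: empty(B) -> (A=3 B=0)

Answer: 3 0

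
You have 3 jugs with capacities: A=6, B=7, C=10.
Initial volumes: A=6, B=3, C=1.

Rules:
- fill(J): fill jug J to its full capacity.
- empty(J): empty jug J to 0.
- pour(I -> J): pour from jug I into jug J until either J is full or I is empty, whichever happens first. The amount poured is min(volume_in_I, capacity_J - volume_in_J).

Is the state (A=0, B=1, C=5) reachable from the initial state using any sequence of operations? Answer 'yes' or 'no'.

Answer: yes

Derivation:
BFS from (A=6, B=3, C=1):
  1. empty(B) -> (A=6 B=0 C=1)
  2. pour(A -> B) -> (A=0 B=6 C=1)
  3. fill(A) -> (A=6 B=6 C=1)
  4. pour(A -> B) -> (A=5 B=7 C=1)
  5. empty(B) -> (A=5 B=0 C=1)
  6. pour(C -> B) -> (A=5 B=1 C=0)
  7. pour(A -> C) -> (A=0 B=1 C=5)
Target reached → yes.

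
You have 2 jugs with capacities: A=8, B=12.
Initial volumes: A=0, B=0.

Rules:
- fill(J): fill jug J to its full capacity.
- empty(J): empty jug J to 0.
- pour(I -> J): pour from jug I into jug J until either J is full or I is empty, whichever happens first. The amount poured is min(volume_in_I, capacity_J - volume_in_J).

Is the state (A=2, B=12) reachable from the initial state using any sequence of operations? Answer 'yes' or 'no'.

BFS explored all 10 reachable states.
Reachable set includes: (0,0), (0,4), (0,8), (0,12), (4,0), (4,12), (8,0), (8,4), (8,8), (8,12)
Target (A=2, B=12) not in reachable set → no.

Answer: no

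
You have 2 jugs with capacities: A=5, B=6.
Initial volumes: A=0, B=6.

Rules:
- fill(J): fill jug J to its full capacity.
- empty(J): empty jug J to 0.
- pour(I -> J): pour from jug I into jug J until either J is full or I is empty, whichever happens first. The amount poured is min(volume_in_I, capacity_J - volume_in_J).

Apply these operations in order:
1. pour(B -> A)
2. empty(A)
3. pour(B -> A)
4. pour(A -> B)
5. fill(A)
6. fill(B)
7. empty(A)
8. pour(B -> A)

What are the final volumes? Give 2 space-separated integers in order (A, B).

Answer: 5 1

Derivation:
Step 1: pour(B -> A) -> (A=5 B=1)
Step 2: empty(A) -> (A=0 B=1)
Step 3: pour(B -> A) -> (A=1 B=0)
Step 4: pour(A -> B) -> (A=0 B=1)
Step 5: fill(A) -> (A=5 B=1)
Step 6: fill(B) -> (A=5 B=6)
Step 7: empty(A) -> (A=0 B=6)
Step 8: pour(B -> A) -> (A=5 B=1)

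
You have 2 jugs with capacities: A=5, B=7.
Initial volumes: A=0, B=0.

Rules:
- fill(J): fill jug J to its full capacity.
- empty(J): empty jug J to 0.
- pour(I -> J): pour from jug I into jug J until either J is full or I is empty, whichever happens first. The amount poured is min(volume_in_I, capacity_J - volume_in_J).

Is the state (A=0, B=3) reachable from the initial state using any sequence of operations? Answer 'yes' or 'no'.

BFS from (A=0, B=0):
  1. fill(A) -> (A=5 B=0)
  2. pour(A -> B) -> (A=0 B=5)
  3. fill(A) -> (A=5 B=5)
  4. pour(A -> B) -> (A=3 B=7)
  5. empty(B) -> (A=3 B=0)
  6. pour(A -> B) -> (A=0 B=3)
Target reached → yes.

Answer: yes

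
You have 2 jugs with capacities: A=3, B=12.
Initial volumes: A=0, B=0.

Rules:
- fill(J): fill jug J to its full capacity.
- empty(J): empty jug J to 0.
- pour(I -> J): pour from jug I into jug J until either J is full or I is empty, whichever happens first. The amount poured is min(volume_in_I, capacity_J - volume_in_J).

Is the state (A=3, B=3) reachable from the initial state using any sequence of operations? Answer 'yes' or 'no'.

BFS from (A=0, B=0):
  1. fill(A) -> (A=3 B=0)
  2. pour(A -> B) -> (A=0 B=3)
  3. fill(A) -> (A=3 B=3)
Target reached → yes.

Answer: yes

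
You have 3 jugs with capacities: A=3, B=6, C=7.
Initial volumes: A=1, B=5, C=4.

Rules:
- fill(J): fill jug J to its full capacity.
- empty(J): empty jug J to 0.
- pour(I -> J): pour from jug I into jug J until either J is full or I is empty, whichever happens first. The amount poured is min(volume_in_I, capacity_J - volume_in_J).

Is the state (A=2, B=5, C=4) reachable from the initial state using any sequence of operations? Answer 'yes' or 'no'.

Answer: no

Derivation:
BFS explored all 165 reachable states.
Reachable set includes: (0,0,0), (0,0,1), (0,0,2), (0,0,3), (0,0,4), (0,0,5), (0,0,6), (0,0,7), (0,1,0), (0,1,1), (0,1,2), (0,1,3) ...
Target (A=2, B=5, C=4) not in reachable set → no.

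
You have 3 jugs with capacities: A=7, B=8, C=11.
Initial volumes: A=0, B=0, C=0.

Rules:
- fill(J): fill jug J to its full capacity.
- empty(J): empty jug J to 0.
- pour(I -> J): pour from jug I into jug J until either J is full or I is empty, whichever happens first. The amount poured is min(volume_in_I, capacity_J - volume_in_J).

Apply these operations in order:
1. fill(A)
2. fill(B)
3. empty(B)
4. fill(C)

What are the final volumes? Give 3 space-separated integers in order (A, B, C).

Step 1: fill(A) -> (A=7 B=0 C=0)
Step 2: fill(B) -> (A=7 B=8 C=0)
Step 3: empty(B) -> (A=7 B=0 C=0)
Step 4: fill(C) -> (A=7 B=0 C=11)

Answer: 7 0 11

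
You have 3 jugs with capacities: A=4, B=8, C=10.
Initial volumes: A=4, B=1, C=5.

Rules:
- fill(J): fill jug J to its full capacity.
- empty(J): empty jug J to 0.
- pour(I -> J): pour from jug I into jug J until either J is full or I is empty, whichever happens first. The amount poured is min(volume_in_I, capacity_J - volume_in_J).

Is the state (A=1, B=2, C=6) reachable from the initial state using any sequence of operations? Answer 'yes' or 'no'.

Answer: no

Derivation:
BFS explored all 306 reachable states.
Reachable set includes: (0,0,0), (0,0,1), (0,0,2), (0,0,3), (0,0,4), (0,0,5), (0,0,6), (0,0,7), (0,0,8), (0,0,9), (0,0,10), (0,1,0) ...
Target (A=1, B=2, C=6) not in reachable set → no.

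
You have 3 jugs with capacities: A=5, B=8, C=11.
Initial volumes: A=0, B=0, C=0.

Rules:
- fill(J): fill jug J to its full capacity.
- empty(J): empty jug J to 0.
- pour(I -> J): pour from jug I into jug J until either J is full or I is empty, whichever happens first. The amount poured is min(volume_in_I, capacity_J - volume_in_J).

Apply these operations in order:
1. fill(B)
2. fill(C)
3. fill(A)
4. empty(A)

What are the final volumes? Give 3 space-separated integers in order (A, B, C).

Answer: 0 8 11

Derivation:
Step 1: fill(B) -> (A=0 B=8 C=0)
Step 2: fill(C) -> (A=0 B=8 C=11)
Step 3: fill(A) -> (A=5 B=8 C=11)
Step 4: empty(A) -> (A=0 B=8 C=11)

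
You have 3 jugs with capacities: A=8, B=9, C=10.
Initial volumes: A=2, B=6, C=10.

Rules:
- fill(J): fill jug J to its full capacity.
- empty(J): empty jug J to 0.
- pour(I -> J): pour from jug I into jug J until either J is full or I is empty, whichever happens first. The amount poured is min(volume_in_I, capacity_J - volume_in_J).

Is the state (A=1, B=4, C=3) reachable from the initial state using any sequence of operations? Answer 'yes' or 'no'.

BFS explored all 486 reachable states.
Reachable set includes: (0,0,0), (0,0,1), (0,0,2), (0,0,3), (0,0,4), (0,0,5), (0,0,6), (0,0,7), (0,0,8), (0,0,9), (0,0,10), (0,1,0) ...
Target (A=1, B=4, C=3) not in reachable set → no.

Answer: no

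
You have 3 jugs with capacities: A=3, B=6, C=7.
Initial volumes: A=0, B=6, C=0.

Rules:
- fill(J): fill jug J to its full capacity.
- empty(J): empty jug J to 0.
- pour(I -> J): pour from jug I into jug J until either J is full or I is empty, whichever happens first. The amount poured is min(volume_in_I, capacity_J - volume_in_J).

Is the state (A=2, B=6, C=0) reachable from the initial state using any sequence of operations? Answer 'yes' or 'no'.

BFS from (A=0, B=6, C=0):
  1. fill(A) -> (A=3 B=6 C=0)
  2. pour(B -> C) -> (A=3 B=0 C=6)
  3. fill(B) -> (A=3 B=6 C=6)
  4. pour(A -> C) -> (A=2 B=6 C=7)
  5. empty(C) -> (A=2 B=6 C=0)
Target reached → yes.

Answer: yes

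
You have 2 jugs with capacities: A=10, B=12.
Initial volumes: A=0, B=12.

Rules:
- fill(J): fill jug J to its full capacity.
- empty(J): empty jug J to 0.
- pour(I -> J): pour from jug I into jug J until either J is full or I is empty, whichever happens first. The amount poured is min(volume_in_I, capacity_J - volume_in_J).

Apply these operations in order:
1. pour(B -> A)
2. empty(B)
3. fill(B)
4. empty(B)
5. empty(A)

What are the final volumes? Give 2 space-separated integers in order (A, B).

Answer: 0 0

Derivation:
Step 1: pour(B -> A) -> (A=10 B=2)
Step 2: empty(B) -> (A=10 B=0)
Step 3: fill(B) -> (A=10 B=12)
Step 4: empty(B) -> (A=10 B=0)
Step 5: empty(A) -> (A=0 B=0)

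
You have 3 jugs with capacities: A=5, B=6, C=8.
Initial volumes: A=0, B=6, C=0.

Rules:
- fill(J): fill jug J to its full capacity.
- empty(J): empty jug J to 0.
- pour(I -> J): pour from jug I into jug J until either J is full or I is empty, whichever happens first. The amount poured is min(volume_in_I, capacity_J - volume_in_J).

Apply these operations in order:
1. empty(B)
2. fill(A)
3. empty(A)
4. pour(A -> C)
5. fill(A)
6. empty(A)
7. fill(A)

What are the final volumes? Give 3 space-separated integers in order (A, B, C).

Step 1: empty(B) -> (A=0 B=0 C=0)
Step 2: fill(A) -> (A=5 B=0 C=0)
Step 3: empty(A) -> (A=0 B=0 C=0)
Step 4: pour(A -> C) -> (A=0 B=0 C=0)
Step 5: fill(A) -> (A=5 B=0 C=0)
Step 6: empty(A) -> (A=0 B=0 C=0)
Step 7: fill(A) -> (A=5 B=0 C=0)

Answer: 5 0 0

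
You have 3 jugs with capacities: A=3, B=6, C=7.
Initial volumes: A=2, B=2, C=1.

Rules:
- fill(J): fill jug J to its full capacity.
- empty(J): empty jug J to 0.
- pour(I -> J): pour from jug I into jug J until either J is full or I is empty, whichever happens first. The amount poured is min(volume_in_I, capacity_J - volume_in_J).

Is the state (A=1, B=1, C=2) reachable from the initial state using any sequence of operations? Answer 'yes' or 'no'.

Answer: no

Derivation:
BFS explored all 165 reachable states.
Reachable set includes: (0,0,0), (0,0,1), (0,0,2), (0,0,3), (0,0,4), (0,0,5), (0,0,6), (0,0,7), (0,1,0), (0,1,1), (0,1,2), (0,1,3) ...
Target (A=1, B=1, C=2) not in reachable set → no.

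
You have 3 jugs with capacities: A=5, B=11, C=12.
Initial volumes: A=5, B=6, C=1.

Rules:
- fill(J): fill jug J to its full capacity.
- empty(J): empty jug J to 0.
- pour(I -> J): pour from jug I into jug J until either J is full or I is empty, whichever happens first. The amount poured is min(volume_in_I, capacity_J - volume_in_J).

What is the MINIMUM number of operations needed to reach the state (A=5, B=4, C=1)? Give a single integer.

BFS from (A=5, B=6, C=1). One shortest path:
  1. fill(B) -> (A=5 B=11 C=1)
  2. empty(C) -> (A=5 B=11 C=0)
  3. pour(B -> C) -> (A=5 B=0 C=11)
  4. pour(A -> C) -> (A=4 B=0 C=12)
  5. pour(C -> B) -> (A=4 B=11 C=1)
  6. empty(B) -> (A=4 B=0 C=1)
  7. pour(A -> B) -> (A=0 B=4 C=1)
  8. fill(A) -> (A=5 B=4 C=1)
Reached target in 8 moves.

Answer: 8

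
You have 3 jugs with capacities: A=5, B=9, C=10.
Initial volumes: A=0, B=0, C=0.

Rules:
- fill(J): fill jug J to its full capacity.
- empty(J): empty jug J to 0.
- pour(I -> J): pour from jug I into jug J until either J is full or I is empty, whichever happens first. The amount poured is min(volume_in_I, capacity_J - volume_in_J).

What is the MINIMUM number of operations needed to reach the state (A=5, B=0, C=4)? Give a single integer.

BFS from (A=0, B=0, C=0). One shortest path:
  1. fill(B) -> (A=0 B=9 C=0)
  2. pour(B -> A) -> (A=5 B=4 C=0)
  3. pour(B -> C) -> (A=5 B=0 C=4)
Reached target in 3 moves.

Answer: 3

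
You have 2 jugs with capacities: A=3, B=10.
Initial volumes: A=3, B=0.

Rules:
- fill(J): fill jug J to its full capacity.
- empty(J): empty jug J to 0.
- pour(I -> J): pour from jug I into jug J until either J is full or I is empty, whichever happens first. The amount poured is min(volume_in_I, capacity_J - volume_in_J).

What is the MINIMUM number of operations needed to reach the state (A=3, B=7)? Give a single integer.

Answer: 3

Derivation:
BFS from (A=3, B=0). One shortest path:
  1. empty(A) -> (A=0 B=0)
  2. fill(B) -> (A=0 B=10)
  3. pour(B -> A) -> (A=3 B=7)
Reached target in 3 moves.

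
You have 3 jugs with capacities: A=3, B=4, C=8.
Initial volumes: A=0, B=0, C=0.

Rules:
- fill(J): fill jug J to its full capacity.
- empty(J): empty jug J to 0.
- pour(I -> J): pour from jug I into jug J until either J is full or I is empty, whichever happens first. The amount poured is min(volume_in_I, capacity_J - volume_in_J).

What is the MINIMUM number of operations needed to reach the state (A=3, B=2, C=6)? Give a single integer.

BFS from (A=0, B=0, C=0). One shortest path:
  1. fill(A) -> (A=3 B=0 C=0)
  2. fill(B) -> (A=3 B=4 C=0)
  3. pour(A -> C) -> (A=0 B=4 C=3)
  4. pour(B -> A) -> (A=3 B=1 C=3)
  5. pour(A -> C) -> (A=0 B=1 C=6)
  6. pour(B -> A) -> (A=1 B=0 C=6)
  7. fill(B) -> (A=1 B=4 C=6)
  8. pour(B -> A) -> (A=3 B=2 C=6)
Reached target in 8 moves.

Answer: 8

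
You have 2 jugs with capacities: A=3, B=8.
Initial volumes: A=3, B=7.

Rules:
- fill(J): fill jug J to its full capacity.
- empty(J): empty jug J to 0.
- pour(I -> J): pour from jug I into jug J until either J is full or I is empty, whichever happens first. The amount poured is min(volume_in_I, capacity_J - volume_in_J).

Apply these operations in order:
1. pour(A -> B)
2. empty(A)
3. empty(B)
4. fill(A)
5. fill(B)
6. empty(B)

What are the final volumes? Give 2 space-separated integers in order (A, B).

Step 1: pour(A -> B) -> (A=2 B=8)
Step 2: empty(A) -> (A=0 B=8)
Step 3: empty(B) -> (A=0 B=0)
Step 4: fill(A) -> (A=3 B=0)
Step 5: fill(B) -> (A=3 B=8)
Step 6: empty(B) -> (A=3 B=0)

Answer: 3 0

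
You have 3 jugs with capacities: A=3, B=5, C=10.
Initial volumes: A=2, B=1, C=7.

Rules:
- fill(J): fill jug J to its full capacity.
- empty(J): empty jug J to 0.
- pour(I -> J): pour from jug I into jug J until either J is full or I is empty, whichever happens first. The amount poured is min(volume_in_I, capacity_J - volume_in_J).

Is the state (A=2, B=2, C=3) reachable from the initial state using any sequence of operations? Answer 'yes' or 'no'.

BFS explored all 193 reachable states.
Reachable set includes: (0,0,0), (0,0,1), (0,0,2), (0,0,3), (0,0,4), (0,0,5), (0,0,6), (0,0,7), (0,0,8), (0,0,9), (0,0,10), (0,1,0) ...
Target (A=2, B=2, C=3) not in reachable set → no.

Answer: no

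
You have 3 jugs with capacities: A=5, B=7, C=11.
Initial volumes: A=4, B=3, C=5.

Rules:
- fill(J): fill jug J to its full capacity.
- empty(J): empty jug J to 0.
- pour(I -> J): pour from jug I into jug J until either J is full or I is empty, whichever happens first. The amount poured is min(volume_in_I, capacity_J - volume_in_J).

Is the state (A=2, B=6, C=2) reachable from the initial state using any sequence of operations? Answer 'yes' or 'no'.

BFS explored all 337 reachable states.
Reachable set includes: (0,0,0), (0,0,1), (0,0,2), (0,0,3), (0,0,4), (0,0,5), (0,0,6), (0,0,7), (0,0,8), (0,0,9), (0,0,10), (0,0,11) ...
Target (A=2, B=6, C=2) not in reachable set → no.

Answer: no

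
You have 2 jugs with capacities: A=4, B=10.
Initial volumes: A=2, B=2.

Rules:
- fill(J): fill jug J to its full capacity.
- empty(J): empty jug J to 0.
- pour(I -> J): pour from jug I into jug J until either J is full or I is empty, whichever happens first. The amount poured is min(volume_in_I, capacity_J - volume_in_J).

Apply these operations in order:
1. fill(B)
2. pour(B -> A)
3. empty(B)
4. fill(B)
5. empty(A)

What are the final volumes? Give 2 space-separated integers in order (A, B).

Step 1: fill(B) -> (A=2 B=10)
Step 2: pour(B -> A) -> (A=4 B=8)
Step 3: empty(B) -> (A=4 B=0)
Step 4: fill(B) -> (A=4 B=10)
Step 5: empty(A) -> (A=0 B=10)

Answer: 0 10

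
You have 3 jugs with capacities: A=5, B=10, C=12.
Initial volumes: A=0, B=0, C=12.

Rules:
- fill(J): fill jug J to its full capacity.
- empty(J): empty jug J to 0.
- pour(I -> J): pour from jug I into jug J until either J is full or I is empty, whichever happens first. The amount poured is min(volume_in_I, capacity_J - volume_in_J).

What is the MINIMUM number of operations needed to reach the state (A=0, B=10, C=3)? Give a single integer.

Answer: 8

Derivation:
BFS from (A=0, B=0, C=12). One shortest path:
  1. fill(A) -> (A=5 B=0 C=12)
  2. fill(B) -> (A=5 B=10 C=12)
  3. empty(C) -> (A=5 B=10 C=0)
  4. pour(A -> C) -> (A=0 B=10 C=5)
  5. pour(B -> C) -> (A=0 B=3 C=12)
  6. empty(C) -> (A=0 B=3 C=0)
  7. pour(B -> C) -> (A=0 B=0 C=3)
  8. fill(B) -> (A=0 B=10 C=3)
Reached target in 8 moves.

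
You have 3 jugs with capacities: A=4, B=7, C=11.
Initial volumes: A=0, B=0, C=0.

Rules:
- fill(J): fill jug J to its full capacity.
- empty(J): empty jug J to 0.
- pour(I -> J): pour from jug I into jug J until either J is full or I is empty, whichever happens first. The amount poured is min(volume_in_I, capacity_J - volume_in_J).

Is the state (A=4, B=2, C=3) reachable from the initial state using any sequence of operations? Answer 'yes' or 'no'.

BFS from (A=0, B=0, C=0):
  1. fill(B) -> (A=0 B=7 C=0)
  2. pour(B -> A) -> (A=4 B=3 C=0)
  3. empty(A) -> (A=0 B=3 C=0)
  4. pour(B -> A) -> (A=3 B=0 C=0)
  5. fill(B) -> (A=3 B=7 C=0)
  6. pour(B -> C) -> (A=3 B=0 C=7)
  7. fill(B) -> (A=3 B=7 C=7)
  8. pour(B -> A) -> (A=4 B=6 C=7)
  9. empty(A) -> (A=0 B=6 C=7)
  10. pour(B -> A) -> (A=4 B=2 C=7)
  11. empty(A) -> (A=0 B=2 C=7)
  12. pour(C -> A) -> (A=4 B=2 C=3)
Target reached → yes.

Answer: yes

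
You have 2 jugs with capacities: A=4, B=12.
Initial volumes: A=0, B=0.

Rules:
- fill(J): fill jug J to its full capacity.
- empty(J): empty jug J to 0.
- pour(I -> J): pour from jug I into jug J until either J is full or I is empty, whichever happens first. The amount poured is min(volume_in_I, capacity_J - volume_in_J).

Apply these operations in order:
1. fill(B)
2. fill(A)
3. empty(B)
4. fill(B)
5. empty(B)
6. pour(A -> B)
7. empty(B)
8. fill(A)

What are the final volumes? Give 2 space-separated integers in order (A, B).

Answer: 4 0

Derivation:
Step 1: fill(B) -> (A=0 B=12)
Step 2: fill(A) -> (A=4 B=12)
Step 3: empty(B) -> (A=4 B=0)
Step 4: fill(B) -> (A=4 B=12)
Step 5: empty(B) -> (A=4 B=0)
Step 6: pour(A -> B) -> (A=0 B=4)
Step 7: empty(B) -> (A=0 B=0)
Step 8: fill(A) -> (A=4 B=0)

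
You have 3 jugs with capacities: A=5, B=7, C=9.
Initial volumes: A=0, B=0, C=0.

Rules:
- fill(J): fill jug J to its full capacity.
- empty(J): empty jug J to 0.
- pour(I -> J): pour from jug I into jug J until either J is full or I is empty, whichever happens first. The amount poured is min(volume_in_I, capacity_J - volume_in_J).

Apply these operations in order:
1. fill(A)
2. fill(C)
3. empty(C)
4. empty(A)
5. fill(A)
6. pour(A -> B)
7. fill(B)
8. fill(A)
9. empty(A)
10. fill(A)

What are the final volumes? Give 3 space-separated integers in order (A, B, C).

Answer: 5 7 0

Derivation:
Step 1: fill(A) -> (A=5 B=0 C=0)
Step 2: fill(C) -> (A=5 B=0 C=9)
Step 3: empty(C) -> (A=5 B=0 C=0)
Step 4: empty(A) -> (A=0 B=0 C=0)
Step 5: fill(A) -> (A=5 B=0 C=0)
Step 6: pour(A -> B) -> (A=0 B=5 C=0)
Step 7: fill(B) -> (A=0 B=7 C=0)
Step 8: fill(A) -> (A=5 B=7 C=0)
Step 9: empty(A) -> (A=0 B=7 C=0)
Step 10: fill(A) -> (A=5 B=7 C=0)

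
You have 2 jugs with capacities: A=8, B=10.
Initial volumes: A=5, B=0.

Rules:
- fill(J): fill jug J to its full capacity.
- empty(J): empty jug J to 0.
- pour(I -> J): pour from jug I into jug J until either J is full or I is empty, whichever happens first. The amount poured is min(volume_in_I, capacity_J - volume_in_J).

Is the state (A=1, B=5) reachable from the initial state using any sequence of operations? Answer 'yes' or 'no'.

BFS explored all 36 reachable states.
Reachable set includes: (0,0), (0,1), (0,2), (0,3), (0,4), (0,5), (0,6), (0,7), (0,8), (0,9), (0,10), (1,0) ...
Target (A=1, B=5) not in reachable set → no.

Answer: no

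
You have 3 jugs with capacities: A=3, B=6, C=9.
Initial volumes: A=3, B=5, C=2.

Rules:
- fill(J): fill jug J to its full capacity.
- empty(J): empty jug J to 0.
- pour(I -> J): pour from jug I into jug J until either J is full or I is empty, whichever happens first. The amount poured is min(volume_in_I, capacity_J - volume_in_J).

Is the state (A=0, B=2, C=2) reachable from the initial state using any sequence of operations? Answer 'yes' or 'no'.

BFS from (A=3, B=5, C=2):
  1. empty(A) -> (A=0 B=5 C=2)
  2. pour(B -> A) -> (A=3 B=2 C=2)
  3. empty(A) -> (A=0 B=2 C=2)
Target reached → yes.

Answer: yes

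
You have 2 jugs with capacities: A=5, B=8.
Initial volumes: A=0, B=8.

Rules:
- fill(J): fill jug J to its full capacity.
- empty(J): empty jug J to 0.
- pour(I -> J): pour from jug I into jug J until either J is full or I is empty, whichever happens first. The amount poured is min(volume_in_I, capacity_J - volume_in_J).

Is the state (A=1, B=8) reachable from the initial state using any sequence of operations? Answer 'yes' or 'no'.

BFS from (A=0, B=8):
  1. pour(B -> A) -> (A=5 B=3)
  2. empty(A) -> (A=0 B=3)
  3. pour(B -> A) -> (A=3 B=0)
  4. fill(B) -> (A=3 B=8)
  5. pour(B -> A) -> (A=5 B=6)
  6. empty(A) -> (A=0 B=6)
  7. pour(B -> A) -> (A=5 B=1)
  8. empty(A) -> (A=0 B=1)
  9. pour(B -> A) -> (A=1 B=0)
  10. fill(B) -> (A=1 B=8)
Target reached → yes.

Answer: yes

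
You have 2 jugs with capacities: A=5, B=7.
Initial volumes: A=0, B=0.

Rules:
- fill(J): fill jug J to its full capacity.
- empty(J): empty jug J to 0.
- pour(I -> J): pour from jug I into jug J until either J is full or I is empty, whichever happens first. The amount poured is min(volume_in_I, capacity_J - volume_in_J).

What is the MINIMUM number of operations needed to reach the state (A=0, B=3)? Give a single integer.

BFS from (A=0, B=0). One shortest path:
  1. fill(A) -> (A=5 B=0)
  2. pour(A -> B) -> (A=0 B=5)
  3. fill(A) -> (A=5 B=5)
  4. pour(A -> B) -> (A=3 B=7)
  5. empty(B) -> (A=3 B=0)
  6. pour(A -> B) -> (A=0 B=3)
Reached target in 6 moves.

Answer: 6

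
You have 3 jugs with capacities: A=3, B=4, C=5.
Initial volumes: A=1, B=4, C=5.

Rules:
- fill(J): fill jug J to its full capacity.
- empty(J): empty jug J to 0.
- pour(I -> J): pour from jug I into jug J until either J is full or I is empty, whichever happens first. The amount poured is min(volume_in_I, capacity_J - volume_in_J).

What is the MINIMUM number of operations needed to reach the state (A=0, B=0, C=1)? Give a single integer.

BFS from (A=1, B=4, C=5). One shortest path:
  1. empty(B) -> (A=1 B=0 C=5)
  2. empty(C) -> (A=1 B=0 C=0)
  3. pour(A -> C) -> (A=0 B=0 C=1)
Reached target in 3 moves.

Answer: 3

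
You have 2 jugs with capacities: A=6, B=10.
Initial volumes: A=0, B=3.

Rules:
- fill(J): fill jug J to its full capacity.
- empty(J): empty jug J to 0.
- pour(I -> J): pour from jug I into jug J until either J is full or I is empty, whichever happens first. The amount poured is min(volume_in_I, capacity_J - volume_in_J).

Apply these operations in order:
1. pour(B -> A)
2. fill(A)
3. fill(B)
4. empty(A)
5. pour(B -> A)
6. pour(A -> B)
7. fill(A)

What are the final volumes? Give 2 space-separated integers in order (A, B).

Step 1: pour(B -> A) -> (A=3 B=0)
Step 2: fill(A) -> (A=6 B=0)
Step 3: fill(B) -> (A=6 B=10)
Step 4: empty(A) -> (A=0 B=10)
Step 5: pour(B -> A) -> (A=6 B=4)
Step 6: pour(A -> B) -> (A=0 B=10)
Step 7: fill(A) -> (A=6 B=10)

Answer: 6 10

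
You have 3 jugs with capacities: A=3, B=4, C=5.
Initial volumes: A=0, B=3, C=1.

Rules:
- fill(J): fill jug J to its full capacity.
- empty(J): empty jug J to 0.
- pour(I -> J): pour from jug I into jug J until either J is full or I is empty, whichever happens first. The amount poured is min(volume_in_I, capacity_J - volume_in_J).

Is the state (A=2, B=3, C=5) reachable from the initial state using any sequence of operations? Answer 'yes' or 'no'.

Answer: yes

Derivation:
BFS from (A=0, B=3, C=1):
  1. fill(A) -> (A=3 B=3 C=1)
  2. pour(A -> C) -> (A=0 B=3 C=4)
  3. fill(A) -> (A=3 B=3 C=4)
  4. pour(A -> C) -> (A=2 B=3 C=5)
Target reached → yes.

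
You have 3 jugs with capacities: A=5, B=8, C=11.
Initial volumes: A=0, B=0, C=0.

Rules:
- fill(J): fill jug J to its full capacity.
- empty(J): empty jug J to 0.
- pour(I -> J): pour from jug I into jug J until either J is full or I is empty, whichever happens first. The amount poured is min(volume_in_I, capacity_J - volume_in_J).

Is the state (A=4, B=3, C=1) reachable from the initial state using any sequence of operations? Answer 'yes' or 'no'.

Answer: no

Derivation:
BFS explored all 368 reachable states.
Reachable set includes: (0,0,0), (0,0,1), (0,0,2), (0,0,3), (0,0,4), (0,0,5), (0,0,6), (0,0,7), (0,0,8), (0,0,9), (0,0,10), (0,0,11) ...
Target (A=4, B=3, C=1) not in reachable set → no.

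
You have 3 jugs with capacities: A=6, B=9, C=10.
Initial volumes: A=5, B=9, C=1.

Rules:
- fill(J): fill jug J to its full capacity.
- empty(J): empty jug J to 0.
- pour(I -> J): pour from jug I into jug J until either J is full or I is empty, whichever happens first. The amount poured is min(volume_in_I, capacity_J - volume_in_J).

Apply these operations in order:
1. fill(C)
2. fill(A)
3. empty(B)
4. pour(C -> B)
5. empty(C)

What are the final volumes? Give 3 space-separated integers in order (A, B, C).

Step 1: fill(C) -> (A=5 B=9 C=10)
Step 2: fill(A) -> (A=6 B=9 C=10)
Step 3: empty(B) -> (A=6 B=0 C=10)
Step 4: pour(C -> B) -> (A=6 B=9 C=1)
Step 5: empty(C) -> (A=6 B=9 C=0)

Answer: 6 9 0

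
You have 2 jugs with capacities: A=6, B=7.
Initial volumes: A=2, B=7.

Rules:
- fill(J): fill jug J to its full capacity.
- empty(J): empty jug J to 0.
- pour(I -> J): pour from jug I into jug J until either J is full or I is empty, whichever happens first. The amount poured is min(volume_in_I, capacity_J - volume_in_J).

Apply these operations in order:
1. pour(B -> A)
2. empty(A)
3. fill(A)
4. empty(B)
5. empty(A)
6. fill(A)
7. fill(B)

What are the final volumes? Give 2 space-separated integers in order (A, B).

Answer: 6 7

Derivation:
Step 1: pour(B -> A) -> (A=6 B=3)
Step 2: empty(A) -> (A=0 B=3)
Step 3: fill(A) -> (A=6 B=3)
Step 4: empty(B) -> (A=6 B=0)
Step 5: empty(A) -> (A=0 B=0)
Step 6: fill(A) -> (A=6 B=0)
Step 7: fill(B) -> (A=6 B=7)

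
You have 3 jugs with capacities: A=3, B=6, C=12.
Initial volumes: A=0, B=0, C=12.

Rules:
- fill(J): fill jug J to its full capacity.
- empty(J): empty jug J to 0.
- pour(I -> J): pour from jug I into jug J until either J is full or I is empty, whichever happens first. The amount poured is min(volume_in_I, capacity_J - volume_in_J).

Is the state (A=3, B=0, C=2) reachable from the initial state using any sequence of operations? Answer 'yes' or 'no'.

Answer: no

Derivation:
BFS explored all 30 reachable states.
Reachable set includes: (0,0,0), (0,0,3), (0,0,6), (0,0,9), (0,0,12), (0,3,0), (0,3,3), (0,3,6), (0,3,9), (0,3,12), (0,6,0), (0,6,3) ...
Target (A=3, B=0, C=2) not in reachable set → no.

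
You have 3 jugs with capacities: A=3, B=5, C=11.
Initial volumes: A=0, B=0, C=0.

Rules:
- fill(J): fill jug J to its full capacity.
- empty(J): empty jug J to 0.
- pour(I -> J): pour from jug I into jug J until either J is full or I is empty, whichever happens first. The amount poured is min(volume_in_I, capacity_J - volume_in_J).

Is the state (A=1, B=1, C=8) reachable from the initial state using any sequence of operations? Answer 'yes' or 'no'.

BFS explored all 208 reachable states.
Reachable set includes: (0,0,0), (0,0,1), (0,0,2), (0,0,3), (0,0,4), (0,0,5), (0,0,6), (0,0,7), (0,0,8), (0,0,9), (0,0,10), (0,0,11) ...
Target (A=1, B=1, C=8) not in reachable set → no.

Answer: no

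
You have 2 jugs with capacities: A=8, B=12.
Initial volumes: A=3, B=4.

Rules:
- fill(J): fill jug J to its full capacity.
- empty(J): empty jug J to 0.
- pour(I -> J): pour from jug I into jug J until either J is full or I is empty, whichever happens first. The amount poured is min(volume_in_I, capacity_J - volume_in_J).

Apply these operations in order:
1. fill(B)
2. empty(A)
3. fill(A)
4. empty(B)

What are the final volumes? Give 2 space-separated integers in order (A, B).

Step 1: fill(B) -> (A=3 B=12)
Step 2: empty(A) -> (A=0 B=12)
Step 3: fill(A) -> (A=8 B=12)
Step 4: empty(B) -> (A=8 B=0)

Answer: 8 0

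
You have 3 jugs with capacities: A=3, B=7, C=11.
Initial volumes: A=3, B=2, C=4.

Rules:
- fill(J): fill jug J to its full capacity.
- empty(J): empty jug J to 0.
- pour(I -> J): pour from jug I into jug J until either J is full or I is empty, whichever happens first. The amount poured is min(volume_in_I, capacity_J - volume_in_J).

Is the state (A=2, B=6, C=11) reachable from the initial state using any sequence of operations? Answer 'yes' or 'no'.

Answer: yes

Derivation:
BFS from (A=3, B=2, C=4):
  1. pour(A -> C) -> (A=0 B=2 C=7)
  2. fill(A) -> (A=3 B=2 C=7)
  3. pour(A -> C) -> (A=0 B=2 C=10)
  4. pour(B -> A) -> (A=2 B=0 C=10)
  5. fill(B) -> (A=2 B=7 C=10)
  6. pour(B -> C) -> (A=2 B=6 C=11)
Target reached → yes.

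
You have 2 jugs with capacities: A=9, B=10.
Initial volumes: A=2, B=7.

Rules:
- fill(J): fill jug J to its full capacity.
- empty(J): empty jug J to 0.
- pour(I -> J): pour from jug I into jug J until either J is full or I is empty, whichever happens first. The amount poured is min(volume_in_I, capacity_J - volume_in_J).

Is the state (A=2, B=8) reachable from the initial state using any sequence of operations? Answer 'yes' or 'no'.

Answer: no

Derivation:
BFS explored all 39 reachable states.
Reachable set includes: (0,0), (0,1), (0,2), (0,3), (0,4), (0,5), (0,6), (0,7), (0,8), (0,9), (0,10), (1,0) ...
Target (A=2, B=8) not in reachable set → no.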